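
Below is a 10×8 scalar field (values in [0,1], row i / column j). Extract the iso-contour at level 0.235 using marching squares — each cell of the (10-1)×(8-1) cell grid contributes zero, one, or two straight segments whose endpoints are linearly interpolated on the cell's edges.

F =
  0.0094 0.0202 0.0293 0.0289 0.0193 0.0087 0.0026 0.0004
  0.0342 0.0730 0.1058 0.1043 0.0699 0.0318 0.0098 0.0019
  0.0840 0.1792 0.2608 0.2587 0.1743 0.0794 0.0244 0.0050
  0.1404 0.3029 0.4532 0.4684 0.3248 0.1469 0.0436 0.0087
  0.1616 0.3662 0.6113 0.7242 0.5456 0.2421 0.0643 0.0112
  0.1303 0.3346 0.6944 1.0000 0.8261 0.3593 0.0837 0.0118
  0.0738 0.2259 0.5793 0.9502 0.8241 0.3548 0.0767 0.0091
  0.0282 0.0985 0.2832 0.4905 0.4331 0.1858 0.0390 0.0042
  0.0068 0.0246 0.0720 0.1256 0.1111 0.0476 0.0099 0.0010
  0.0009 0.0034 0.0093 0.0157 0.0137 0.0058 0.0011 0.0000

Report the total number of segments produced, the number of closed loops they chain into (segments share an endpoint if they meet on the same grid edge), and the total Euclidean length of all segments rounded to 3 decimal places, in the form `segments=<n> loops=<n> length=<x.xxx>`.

cell (1,1): code 0100 → (1.834,2.000)–(2.000,1.684)
cell (1,2): code 1100 → (1.847,3.000)–(1.834,2.000)
cell (1,3): code 1000 → (2.000,3.281)–(1.847,3.000)
cell (2,0): code 0100 → (2.451,1.000)–(3.000,0.582)
cell (2,1): code 1110 → (2.000,1.684)–(2.451,1.000)
cell (2,3): code 1101 → (2.403,4.000)–(2.000,3.281)
cell (2,4): code 1000 → (3.000,4.505)–(2.403,4.000)
cell (3,0): code 0110 → (3.000,0.582)–(4.000,0.359)
cell (3,4): code 1101 → (3.925,5.000)–(3.000,4.505)
cell (3,5): code 1000 → (4.000,5.040)–(3.925,5.000)
cell (4,0): code 0110 → (4.000,0.359)–(5.000,0.512)
cell (4,5): code 1001 → (5.000,5.451)–(4.000,5.040)
cell (5,0): code 0010 → (5.000,0.512)–(5.916,1.000)
cell (5,1): code 0111 → (5.916,1.000)–(6.000,1.026)
cell (5,5): code 1001 → (6.000,5.431)–(5.000,5.451)
cell (6,1): code 0110 → (6.000,1.026)–(7.000,1.739)
cell (6,4): code 1011 → (7.000,4.801)–(6.709,5.000)
cell (6,5): code 0001 → (6.709,5.000)–(6.000,5.431)
cell (7,1): code 0010 → (7.000,1.739)–(7.228,2.000)
cell (7,2): code 0011 → (7.228,2.000)–(7.700,3.000)
cell (7,3): code 0011 → (7.700,3.000)–(7.615,4.000)
cell (7,4): code 0001 → (7.615,4.000)–(7.000,4.801)
total: 22 segments, chained into 1 closed loop(s), length Σ = 17.046624

segments=22 loops=1 length=17.047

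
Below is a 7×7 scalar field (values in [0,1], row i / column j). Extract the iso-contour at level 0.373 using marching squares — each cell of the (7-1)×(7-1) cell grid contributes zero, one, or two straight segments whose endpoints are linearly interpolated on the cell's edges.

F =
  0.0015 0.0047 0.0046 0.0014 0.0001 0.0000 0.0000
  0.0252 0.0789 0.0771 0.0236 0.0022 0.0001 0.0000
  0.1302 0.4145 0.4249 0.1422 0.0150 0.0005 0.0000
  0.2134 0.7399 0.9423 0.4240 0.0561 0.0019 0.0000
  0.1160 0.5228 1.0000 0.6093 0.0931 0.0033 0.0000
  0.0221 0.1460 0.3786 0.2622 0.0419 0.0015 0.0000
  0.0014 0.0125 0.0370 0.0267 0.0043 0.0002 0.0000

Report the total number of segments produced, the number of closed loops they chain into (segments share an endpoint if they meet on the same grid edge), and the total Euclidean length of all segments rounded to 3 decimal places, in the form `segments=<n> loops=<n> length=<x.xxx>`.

segments=14 loops=1 length=9.650

cell (1,0): code 0100 → (1.876,1.000)–(2.000,0.854)
cell (1,1): code 1100 → (1.851,2.000)–(1.876,1.000)
cell (1,2): code 1000 → (2.000,2.184)–(1.851,2.000)
cell (2,0): code 0110 → (2.000,0.854)–(3.000,0.303)
cell (2,2): code 1101 → (2.819,3.000)–(2.000,2.184)
cell (2,3): code 1000 → (3.000,3.139)–(2.819,3.000)
cell (3,0): code 0110 → (3.000,0.303)–(4.000,0.632)
cell (3,3): code 1001 → (4.000,3.458)–(3.000,3.139)
cell (4,0): code 0010 → (4.000,0.632)–(4.398,1.000)
cell (4,1): code 0111 → (4.398,1.000)–(5.000,1.976)
cell (4,2): code 1011 → (5.000,2.048)–(4.681,3.000)
cell (4,3): code 0001 → (4.681,3.000)–(4.000,3.458)
cell (5,1): code 0010 → (5.000,1.976)–(5.016,2.000)
cell (5,2): code 0001 → (5.016,2.000)–(5.000,2.048)
total: 14 segments, chained into 1 closed loop(s), length Σ = 9.649736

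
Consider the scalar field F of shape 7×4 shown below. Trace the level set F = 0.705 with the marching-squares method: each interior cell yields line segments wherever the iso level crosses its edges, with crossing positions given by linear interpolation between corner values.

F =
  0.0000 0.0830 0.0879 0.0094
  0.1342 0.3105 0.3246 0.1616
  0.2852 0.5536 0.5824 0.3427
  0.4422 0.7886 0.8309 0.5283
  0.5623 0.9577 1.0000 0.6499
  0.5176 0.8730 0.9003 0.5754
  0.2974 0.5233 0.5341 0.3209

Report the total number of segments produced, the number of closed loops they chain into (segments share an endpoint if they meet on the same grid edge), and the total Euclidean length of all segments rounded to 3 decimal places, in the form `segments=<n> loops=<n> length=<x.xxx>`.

cell (2,0): code 0100 → (2.644,1.000)–(3.000,0.759)
cell (2,1): code 1100 → (2.493,2.000)–(2.644,1.000)
cell (2,2): code 1000 → (3.000,2.416)–(2.493,2.000)
cell (3,0): code 0110 → (3.000,0.759)–(4.000,0.361)
cell (3,2): code 1001 → (4.000,2.843)–(3.000,2.416)
cell (4,0): code 0110 → (4.000,0.361)–(5.000,0.527)
cell (4,2): code 1001 → (5.000,2.601)–(4.000,2.843)
cell (5,0): code 0010 → (5.000,0.527)–(5.480,1.000)
cell (5,1): code 0011 → (5.480,1.000)–(5.533,2.000)
cell (5,2): code 0001 → (5.533,2.000)–(5.000,2.601)
total: 10 segments, chained into 1 closed loop(s), length Σ = 8.781631

segments=10 loops=1 length=8.782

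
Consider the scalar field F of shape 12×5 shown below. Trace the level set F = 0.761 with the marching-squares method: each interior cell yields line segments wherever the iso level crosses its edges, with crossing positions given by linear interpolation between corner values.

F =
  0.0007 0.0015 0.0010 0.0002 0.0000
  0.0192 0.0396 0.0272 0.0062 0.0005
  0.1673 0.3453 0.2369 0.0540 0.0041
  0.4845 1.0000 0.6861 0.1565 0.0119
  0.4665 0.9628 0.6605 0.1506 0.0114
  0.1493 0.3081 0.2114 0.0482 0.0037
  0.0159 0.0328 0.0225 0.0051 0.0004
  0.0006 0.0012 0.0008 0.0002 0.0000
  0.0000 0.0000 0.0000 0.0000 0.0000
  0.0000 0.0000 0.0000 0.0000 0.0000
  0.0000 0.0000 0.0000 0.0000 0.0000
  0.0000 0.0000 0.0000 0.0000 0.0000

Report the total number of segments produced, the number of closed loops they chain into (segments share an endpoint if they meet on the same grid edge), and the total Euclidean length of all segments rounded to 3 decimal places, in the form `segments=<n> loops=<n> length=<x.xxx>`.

cell (2,0): code 0100 → (2.635,1.000)–(3.000,0.536)
cell (2,1): code 1000 → (3.000,1.761)–(2.635,1.000)
cell (3,0): code 0110 → (3.000,0.536)–(4.000,0.593)
cell (3,1): code 1001 → (4.000,1.668)–(3.000,1.761)
cell (4,0): code 0010 → (4.000,0.593)–(4.308,1.000)
cell (4,1): code 0001 → (4.308,1.000)–(4.000,1.668)
total: 6 segments, chained into 1 closed loop(s), length Σ = 4.686002

segments=6 loops=1 length=4.686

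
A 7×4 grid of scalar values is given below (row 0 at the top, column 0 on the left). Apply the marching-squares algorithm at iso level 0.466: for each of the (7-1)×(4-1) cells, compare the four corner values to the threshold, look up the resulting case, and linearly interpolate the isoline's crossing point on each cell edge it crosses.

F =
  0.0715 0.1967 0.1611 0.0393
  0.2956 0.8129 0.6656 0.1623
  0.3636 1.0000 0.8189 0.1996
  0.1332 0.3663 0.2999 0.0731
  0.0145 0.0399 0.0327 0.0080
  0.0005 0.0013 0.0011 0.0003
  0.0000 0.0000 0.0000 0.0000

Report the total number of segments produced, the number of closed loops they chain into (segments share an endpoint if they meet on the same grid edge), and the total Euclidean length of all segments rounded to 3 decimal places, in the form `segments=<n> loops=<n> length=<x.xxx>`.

cell (0,0): code 0100 → (0.437,1.000)–(1.000,0.329)
cell (0,1): code 1100 → (0.604,2.000)–(0.437,1.000)
cell (0,2): code 1000 → (1.000,2.397)–(0.604,2.000)
cell (1,0): code 0110 → (1.000,0.329)–(2.000,0.161)
cell (1,2): code 1001 → (2.000,2.570)–(1.000,2.397)
cell (2,0): code 0010 → (2.000,0.161)–(2.843,1.000)
cell (2,1): code 0011 → (2.843,1.000)–(2.680,2.000)
cell (2,2): code 0001 → (2.680,2.000)–(2.000,2.570)
total: 8 segments, chained into 1 closed loop(s), length Σ = 7.568163

segments=8 loops=1 length=7.568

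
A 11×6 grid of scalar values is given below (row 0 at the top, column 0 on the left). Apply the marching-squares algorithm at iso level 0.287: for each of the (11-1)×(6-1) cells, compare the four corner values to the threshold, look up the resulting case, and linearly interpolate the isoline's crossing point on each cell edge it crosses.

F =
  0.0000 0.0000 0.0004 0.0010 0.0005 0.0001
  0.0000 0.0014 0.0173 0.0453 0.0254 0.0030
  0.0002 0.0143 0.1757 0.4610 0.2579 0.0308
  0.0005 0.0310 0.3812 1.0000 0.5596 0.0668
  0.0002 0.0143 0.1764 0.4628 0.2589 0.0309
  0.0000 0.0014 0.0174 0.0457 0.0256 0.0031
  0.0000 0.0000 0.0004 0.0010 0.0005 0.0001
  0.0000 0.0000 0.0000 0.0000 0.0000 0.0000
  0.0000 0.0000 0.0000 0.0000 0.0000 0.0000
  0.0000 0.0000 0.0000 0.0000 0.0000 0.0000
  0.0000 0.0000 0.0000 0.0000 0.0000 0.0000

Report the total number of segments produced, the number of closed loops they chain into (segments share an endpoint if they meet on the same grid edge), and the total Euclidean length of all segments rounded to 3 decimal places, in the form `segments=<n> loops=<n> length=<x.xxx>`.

segments=12 loops=1 length=8.254

cell (1,2): code 0100 → (1.581,3.000)–(2.000,2.390)
cell (1,3): code 1000 → (2.000,3.857)–(1.581,3.000)
cell (2,1): code 0100 → (2.542,2.000)–(3.000,1.731)
cell (2,2): code 1110 → (2.000,2.390)–(2.542,2.000)
cell (2,3): code 1101 → (2.096,4.000)–(2.000,3.857)
cell (2,4): code 1000 → (3.000,4.553)–(2.096,4.000)
cell (3,1): code 0010 → (3.000,1.731)–(3.460,2.000)
cell (3,2): code 0111 → (3.460,2.000)–(4.000,2.386)
cell (3,3): code 1011 → (4.000,3.862)–(3.907,4.000)
cell (3,4): code 0001 → (3.907,4.000)–(3.000,4.553)
cell (4,2): code 0010 → (4.000,2.386)–(4.421,3.000)
cell (4,3): code 0001 → (4.421,3.000)–(4.000,3.862)
total: 12 segments, chained into 1 closed loop(s), length Σ = 8.253867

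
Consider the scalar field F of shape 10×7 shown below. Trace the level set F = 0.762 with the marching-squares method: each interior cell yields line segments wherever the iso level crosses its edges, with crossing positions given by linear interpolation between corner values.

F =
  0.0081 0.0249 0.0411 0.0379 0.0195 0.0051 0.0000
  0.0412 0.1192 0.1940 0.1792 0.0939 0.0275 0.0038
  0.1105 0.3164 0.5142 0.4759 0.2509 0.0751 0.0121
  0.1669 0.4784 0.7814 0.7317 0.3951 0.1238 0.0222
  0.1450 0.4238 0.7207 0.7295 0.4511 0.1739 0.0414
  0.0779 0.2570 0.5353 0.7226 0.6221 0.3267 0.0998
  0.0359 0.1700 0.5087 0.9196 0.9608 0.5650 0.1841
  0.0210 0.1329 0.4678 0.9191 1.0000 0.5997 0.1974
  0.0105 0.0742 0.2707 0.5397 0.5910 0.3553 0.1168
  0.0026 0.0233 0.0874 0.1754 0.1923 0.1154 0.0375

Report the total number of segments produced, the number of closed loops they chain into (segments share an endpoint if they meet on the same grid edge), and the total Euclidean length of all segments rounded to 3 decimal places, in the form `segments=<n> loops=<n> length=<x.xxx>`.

cell (2,1): code 0100 → (2.927,2.000)–(3.000,1.936)
cell (2,2): code 1000 → (3.000,2.390)–(2.927,2.000)
cell (3,1): code 0010 → (3.000,1.936)–(3.320,2.000)
cell (3,2): code 0001 → (3.320,2.000)–(3.000,2.390)
cell (5,2): code 0100 → (5.200,3.000)–(6.000,2.616)
cell (5,3): code 1100 → (5.413,4.000)–(5.200,3.000)
cell (5,4): code 1000 → (6.000,4.502)–(5.413,4.000)
cell (6,2): code 0110 → (6.000,2.616)–(7.000,2.652)
cell (6,4): code 1001 → (7.000,4.595)–(6.000,4.502)
cell (7,2): code 0010 → (7.000,2.652)–(7.414,3.000)
cell (7,3): code 0011 → (7.414,3.000)–(7.582,4.000)
cell (7,4): code 0001 → (7.582,4.000)–(7.000,4.595)
total: 12 segments, chained into 2 closed loop(s), length Σ = 8.398198

segments=12 loops=2 length=8.398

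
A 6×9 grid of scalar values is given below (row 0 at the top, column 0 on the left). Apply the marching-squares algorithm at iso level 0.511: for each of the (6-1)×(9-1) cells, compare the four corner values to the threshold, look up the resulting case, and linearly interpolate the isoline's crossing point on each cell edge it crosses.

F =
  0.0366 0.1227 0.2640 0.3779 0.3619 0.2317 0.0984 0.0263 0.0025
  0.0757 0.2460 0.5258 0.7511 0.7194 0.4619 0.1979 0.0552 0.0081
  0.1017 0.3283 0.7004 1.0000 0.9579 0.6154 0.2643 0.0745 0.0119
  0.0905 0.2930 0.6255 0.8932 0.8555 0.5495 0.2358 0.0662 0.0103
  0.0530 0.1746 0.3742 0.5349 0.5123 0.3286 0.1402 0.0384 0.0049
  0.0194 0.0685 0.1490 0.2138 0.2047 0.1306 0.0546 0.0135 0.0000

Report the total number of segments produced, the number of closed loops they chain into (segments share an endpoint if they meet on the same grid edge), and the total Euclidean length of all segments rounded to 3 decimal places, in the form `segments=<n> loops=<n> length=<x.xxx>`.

segments=16 loops=1 length=11.742

cell (0,1): code 0100 → (0.943,2.000)–(1.000,1.947)
cell (0,2): code 1100 → (0.357,3.000)–(0.943,2.000)
cell (0,3): code 1100 → (0.417,4.000)–(0.357,3.000)
cell (0,4): code 1000 → (1.000,4.809)–(0.417,4.000)
cell (1,1): code 0110 → (1.000,1.947)–(2.000,1.491)
cell (1,4): code 1101 → (1.320,5.000)–(1.000,4.809)
cell (1,5): code 1000 → (2.000,5.297)–(1.320,5.000)
cell (2,1): code 0110 → (2.000,1.491)–(3.000,1.656)
cell (2,5): code 1001 → (3.000,5.123)–(2.000,5.297)
cell (3,1): code 0010 → (3.000,1.656)–(3.456,2.000)
cell (3,2): code 0111 → (3.456,2.000)–(4.000,2.851)
cell (3,4): code 1011 → (4.000,4.007)–(3.174,5.000)
cell (3,5): code 0001 → (3.174,5.000)–(3.000,5.123)
cell (4,2): code 0010 → (4.000,2.851)–(4.074,3.000)
cell (4,3): code 0011 → (4.074,3.000)–(4.004,4.000)
cell (4,4): code 0001 → (4.004,4.000)–(4.000,4.007)
total: 16 segments, chained into 1 closed loop(s), length Σ = 11.741641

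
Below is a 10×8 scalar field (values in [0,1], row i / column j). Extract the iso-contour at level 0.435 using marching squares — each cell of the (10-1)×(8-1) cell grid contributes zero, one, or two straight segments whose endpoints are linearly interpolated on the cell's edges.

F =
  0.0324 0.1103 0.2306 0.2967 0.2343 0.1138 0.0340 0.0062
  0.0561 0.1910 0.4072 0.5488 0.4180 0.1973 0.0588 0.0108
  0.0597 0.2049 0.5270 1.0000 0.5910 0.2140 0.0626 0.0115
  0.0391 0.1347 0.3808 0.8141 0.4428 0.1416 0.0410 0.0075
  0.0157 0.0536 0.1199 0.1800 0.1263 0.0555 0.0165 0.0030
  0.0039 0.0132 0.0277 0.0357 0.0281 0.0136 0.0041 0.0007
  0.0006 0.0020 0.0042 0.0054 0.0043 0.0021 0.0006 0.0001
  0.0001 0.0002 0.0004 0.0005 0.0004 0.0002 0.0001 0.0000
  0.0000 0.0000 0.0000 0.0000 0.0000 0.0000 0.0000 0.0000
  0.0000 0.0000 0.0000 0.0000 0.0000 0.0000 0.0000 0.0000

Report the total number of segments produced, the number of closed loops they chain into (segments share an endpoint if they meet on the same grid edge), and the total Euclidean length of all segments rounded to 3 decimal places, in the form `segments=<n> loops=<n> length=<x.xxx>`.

segments=12 loops=1 length=8.583

cell (0,2): code 0100 → (0.549,3.000)–(1.000,2.196)
cell (0,3): code 1000 → (1.000,3.870)–(0.549,3.000)
cell (1,1): code 0100 → (1.232,2.000)–(2.000,1.714)
cell (1,2): code 1110 → (1.000,2.196)–(1.232,2.000)
cell (1,3): code 1101 → (1.098,4.000)–(1.000,3.870)
cell (1,4): code 1000 → (2.000,4.414)–(1.098,4.000)
cell (2,1): code 0010 → (2.000,1.714)–(2.629,2.000)
cell (2,2): code 0111 → (2.629,2.000)–(3.000,2.125)
cell (2,4): code 1001 → (3.000,4.026)–(2.000,4.414)
cell (3,2): code 0010 → (3.000,2.125)–(3.598,3.000)
cell (3,3): code 0011 → (3.598,3.000)–(3.025,4.000)
cell (3,4): code 0001 → (3.025,4.000)–(3.000,4.026)
total: 12 segments, chained into 1 closed loop(s), length Σ = 8.583297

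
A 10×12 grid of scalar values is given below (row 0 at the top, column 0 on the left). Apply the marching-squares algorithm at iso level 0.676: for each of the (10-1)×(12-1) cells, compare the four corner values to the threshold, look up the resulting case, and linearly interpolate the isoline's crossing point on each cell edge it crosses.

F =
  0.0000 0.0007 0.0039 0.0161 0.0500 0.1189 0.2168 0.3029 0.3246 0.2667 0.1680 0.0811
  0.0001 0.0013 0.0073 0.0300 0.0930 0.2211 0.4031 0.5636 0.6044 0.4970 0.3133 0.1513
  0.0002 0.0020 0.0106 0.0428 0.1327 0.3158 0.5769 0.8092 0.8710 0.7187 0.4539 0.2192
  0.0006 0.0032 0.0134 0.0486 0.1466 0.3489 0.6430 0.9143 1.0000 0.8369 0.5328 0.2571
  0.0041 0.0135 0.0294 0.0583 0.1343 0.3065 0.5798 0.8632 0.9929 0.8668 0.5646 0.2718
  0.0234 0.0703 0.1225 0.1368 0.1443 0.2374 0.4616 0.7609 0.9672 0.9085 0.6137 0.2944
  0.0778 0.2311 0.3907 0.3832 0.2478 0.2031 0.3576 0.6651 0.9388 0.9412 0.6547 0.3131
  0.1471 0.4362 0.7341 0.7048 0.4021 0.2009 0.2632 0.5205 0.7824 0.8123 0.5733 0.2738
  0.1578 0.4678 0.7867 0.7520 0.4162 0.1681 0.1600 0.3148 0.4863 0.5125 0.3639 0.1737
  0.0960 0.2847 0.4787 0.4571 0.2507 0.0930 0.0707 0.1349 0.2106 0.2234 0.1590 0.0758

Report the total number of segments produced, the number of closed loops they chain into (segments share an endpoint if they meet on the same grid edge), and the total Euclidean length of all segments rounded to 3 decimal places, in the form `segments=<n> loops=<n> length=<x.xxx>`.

cell (1,6): code 0100 → (1.458,7.000)–(2.000,6.427)
cell (1,7): code 1100 → (1.269,8.000)–(1.458,7.000)
cell (1,8): code 1100 → (1.807,9.000)–(1.269,8.000)
cell (1,9): code 1000 → (2.000,9.161)–(1.807,9.000)
cell (2,6): code 0110 → (2.000,6.427)–(3.000,6.122)
cell (2,9): code 1001 → (3.000,9.529)–(2.000,9.161)
cell (3,6): code 0110 → (3.000,6.122)–(4.000,6.339)
cell (3,9): code 1001 → (4.000,9.631)–(3.000,9.529)
cell (4,6): code 0110 → (4.000,6.339)–(5.000,6.716)
cell (4,9): code 1001 → (5.000,9.789)–(4.000,9.631)
cell (5,6): code 0010 → (5.000,6.716)–(5.886,7.000)
cell (5,7): code 0111 → (5.886,7.000)–(6.000,7.040)
cell (5,9): code 1001 → (6.000,9.926)–(5.000,9.789)
cell (6,1): code 0100 → (6.831,2.000)–(7.000,1.805)
cell (6,2): code 1100 → (6.910,3.000)–(6.831,2.000)
cell (6,3): code 1000 → (7.000,3.095)–(6.910,3.000)
cell (6,7): code 0110 → (6.000,7.040)–(7.000,7.594)
cell (6,9): code 1001 → (7.000,9.570)–(6.000,9.926)
cell (7,1): code 0110 → (7.000,1.805)–(8.000,1.653)
cell (7,3): code 1001 → (8.000,3.226)–(7.000,3.095)
cell (7,7): code 0010 → (7.000,7.594)–(7.359,8.000)
cell (7,8): code 0011 → (7.359,8.000)–(7.455,9.000)
cell (7,9): code 0001 → (7.455,9.000)–(7.000,9.570)
cell (8,1): code 0010 → (8.000,1.653)–(8.359,2.000)
cell (8,2): code 0011 → (8.359,2.000)–(8.258,3.000)
cell (8,3): code 0001 → (8.258,3.000)–(8.000,3.226)
total: 26 segments, chained into 2 closed loop(s), length Σ = 21.215677

segments=26 loops=2 length=21.216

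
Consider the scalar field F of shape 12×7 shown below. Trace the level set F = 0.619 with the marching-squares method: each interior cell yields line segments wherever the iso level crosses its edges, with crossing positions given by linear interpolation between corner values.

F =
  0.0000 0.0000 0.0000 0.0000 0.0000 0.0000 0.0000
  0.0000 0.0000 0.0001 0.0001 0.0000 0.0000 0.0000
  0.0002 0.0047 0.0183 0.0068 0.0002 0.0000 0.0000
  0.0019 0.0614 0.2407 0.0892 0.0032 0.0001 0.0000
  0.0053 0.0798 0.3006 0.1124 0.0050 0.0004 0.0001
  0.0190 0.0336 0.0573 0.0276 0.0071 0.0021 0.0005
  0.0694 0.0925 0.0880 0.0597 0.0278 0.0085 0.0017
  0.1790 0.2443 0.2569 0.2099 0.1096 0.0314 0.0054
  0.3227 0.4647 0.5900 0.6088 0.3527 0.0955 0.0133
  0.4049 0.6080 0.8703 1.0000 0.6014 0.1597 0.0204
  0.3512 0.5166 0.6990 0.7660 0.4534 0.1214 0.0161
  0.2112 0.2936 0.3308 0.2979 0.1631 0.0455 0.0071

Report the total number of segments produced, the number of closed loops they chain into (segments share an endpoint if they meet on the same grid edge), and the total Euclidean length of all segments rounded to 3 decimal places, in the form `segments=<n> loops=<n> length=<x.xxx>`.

segments=8 loops=1 length=7.978

cell (8,1): code 0100 → (8.103,2.000)–(9.000,1.042)
cell (8,2): code 1100 → (8.026,3.000)–(8.103,2.000)
cell (8,3): code 1000 → (9.000,3.956)–(8.026,3.000)
cell (9,1): code 0110 → (9.000,1.042)–(10.000,1.561)
cell (9,3): code 1001 → (10.000,3.470)–(9.000,3.956)
cell (10,1): code 0010 → (10.000,1.561)–(10.217,2.000)
cell (10,2): code 0011 → (10.217,2.000)–(10.314,3.000)
cell (10,3): code 0001 → (10.314,3.000)–(10.000,3.470)
total: 8 segments, chained into 1 closed loop(s), length Σ = 7.977870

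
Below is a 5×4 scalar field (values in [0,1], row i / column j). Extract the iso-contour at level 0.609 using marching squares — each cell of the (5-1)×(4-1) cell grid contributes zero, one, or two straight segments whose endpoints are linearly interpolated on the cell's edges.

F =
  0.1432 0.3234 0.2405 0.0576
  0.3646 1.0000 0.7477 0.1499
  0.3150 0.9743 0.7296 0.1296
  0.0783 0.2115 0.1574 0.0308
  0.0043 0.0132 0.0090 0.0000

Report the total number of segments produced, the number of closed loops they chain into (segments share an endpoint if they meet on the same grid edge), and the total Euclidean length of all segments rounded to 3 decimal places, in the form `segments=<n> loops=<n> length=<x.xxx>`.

segments=8 loops=1 length=6.309

cell (0,0): code 0100 → (0.422,1.000)–(1.000,0.385)
cell (0,1): code 1100 → (0.727,2.000)–(0.422,1.000)
cell (0,2): code 1000 → (1.000,2.232)–(0.727,2.000)
cell (1,0): code 0110 → (1.000,0.385)–(2.000,0.446)
cell (1,2): code 1001 → (2.000,2.201)–(1.000,2.232)
cell (2,0): code 0010 → (2.000,0.446)–(2.479,1.000)
cell (2,1): code 0011 → (2.479,1.000)–(2.211,2.000)
cell (2,2): code 0001 → (2.211,2.000)–(2.000,2.201)
total: 8 segments, chained into 1 closed loop(s), length Σ = 6.309383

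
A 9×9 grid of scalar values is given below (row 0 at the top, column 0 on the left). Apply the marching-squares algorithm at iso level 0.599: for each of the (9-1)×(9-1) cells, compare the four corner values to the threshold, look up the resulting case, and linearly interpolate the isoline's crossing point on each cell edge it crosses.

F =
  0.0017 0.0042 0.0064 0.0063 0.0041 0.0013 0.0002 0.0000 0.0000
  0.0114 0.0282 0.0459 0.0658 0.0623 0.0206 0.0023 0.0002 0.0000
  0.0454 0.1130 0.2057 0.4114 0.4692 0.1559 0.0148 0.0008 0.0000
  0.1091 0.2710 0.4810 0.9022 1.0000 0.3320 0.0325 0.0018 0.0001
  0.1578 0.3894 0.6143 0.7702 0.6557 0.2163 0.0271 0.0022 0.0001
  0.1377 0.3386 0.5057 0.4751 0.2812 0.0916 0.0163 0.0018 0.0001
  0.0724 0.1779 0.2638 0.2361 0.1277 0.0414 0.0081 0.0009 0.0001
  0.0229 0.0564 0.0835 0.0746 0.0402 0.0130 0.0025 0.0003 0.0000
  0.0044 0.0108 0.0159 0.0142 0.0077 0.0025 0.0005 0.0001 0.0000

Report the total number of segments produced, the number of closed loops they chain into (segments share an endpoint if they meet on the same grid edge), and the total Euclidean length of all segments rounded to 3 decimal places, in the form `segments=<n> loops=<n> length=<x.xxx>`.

segments=10 loops=1 length=7.626

cell (2,2): code 0100 → (2.382,3.000)–(3.000,2.280)
cell (2,3): code 1100 → (2.245,4.000)–(2.382,3.000)
cell (2,4): code 1000 → (3.000,4.600)–(2.245,4.000)
cell (3,1): code 0100 → (3.885,2.000)–(4.000,1.932)
cell (3,2): code 1110 → (3.000,2.280)–(3.885,2.000)
cell (3,4): code 1001 → (4.000,4.129)–(3.000,4.600)
cell (4,1): code 0010 → (4.000,1.932)–(4.141,2.000)
cell (4,2): code 0011 → (4.141,2.000)–(4.580,3.000)
cell (4,3): code 0011 → (4.580,3.000)–(4.151,4.000)
cell (4,4): code 0001 → (4.151,4.000)–(4.000,4.129)
total: 10 segments, chained into 1 closed loop(s), length Σ = 7.625986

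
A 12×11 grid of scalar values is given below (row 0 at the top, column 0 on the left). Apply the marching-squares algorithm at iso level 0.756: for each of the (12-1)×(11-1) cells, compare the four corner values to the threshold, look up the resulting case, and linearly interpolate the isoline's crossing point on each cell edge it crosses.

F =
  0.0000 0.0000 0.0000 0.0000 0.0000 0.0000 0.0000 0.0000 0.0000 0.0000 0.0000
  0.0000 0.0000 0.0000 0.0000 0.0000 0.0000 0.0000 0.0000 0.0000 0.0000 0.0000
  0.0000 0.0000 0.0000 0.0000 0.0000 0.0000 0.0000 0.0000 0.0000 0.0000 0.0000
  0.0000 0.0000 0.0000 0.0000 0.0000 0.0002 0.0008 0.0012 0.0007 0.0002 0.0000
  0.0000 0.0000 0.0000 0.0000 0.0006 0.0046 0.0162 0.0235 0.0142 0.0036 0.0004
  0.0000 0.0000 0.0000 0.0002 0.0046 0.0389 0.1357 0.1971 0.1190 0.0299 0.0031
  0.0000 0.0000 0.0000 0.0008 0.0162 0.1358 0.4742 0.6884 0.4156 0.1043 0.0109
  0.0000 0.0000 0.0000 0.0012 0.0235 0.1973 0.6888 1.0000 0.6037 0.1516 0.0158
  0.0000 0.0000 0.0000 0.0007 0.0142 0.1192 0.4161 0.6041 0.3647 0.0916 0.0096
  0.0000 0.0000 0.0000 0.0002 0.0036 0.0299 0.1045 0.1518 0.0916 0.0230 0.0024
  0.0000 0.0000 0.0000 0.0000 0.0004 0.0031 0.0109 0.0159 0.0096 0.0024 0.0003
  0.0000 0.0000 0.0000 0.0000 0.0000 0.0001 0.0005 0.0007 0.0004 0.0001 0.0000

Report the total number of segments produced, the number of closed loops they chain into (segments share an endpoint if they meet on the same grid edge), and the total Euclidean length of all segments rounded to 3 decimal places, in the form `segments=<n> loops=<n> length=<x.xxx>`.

cell (6,6): code 0100 → (6.217,7.000)–(7.000,6.216)
cell (6,7): code 1000 → (7.000,7.616)–(6.217,7.000)
cell (7,6): code 0010 → (7.000,6.216)–(7.616,7.000)
cell (7,7): code 0001 → (7.616,7.000)–(7.000,7.616)
total: 4 segments, chained into 1 closed loop(s), length Σ = 3.972700

segments=4 loops=1 length=3.973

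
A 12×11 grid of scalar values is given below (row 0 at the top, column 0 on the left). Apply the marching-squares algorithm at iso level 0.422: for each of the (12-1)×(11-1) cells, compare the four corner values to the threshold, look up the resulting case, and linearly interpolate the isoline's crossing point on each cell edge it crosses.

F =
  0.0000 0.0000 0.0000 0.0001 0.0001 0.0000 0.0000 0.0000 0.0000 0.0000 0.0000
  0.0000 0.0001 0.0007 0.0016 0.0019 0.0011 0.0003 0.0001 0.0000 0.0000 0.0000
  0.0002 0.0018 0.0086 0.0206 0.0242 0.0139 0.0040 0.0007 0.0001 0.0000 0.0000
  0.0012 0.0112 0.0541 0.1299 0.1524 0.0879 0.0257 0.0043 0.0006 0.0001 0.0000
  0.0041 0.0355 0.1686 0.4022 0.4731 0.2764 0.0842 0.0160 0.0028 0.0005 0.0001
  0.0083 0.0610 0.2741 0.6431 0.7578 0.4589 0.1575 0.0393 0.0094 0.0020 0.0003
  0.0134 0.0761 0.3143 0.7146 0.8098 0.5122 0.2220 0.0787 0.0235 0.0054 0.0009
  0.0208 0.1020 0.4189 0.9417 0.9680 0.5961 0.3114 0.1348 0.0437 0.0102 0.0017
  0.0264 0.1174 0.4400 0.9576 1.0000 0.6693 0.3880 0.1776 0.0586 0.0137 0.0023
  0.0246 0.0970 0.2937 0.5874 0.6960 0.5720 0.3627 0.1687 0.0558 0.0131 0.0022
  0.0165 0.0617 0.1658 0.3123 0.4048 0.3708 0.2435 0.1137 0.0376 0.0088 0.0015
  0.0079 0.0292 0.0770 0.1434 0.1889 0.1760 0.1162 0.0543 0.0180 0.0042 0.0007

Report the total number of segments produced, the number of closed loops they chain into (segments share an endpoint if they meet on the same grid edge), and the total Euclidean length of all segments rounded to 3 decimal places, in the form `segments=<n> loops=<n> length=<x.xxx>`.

segments=20 loops=1 length=15.957

cell (3,3): code 0100 → (3.841,4.000)–(4.000,3.279)
cell (3,4): code 1000 → (4.000,4.260)–(3.841,4.000)
cell (4,2): code 0100 → (4.082,3.000)–(5.000,2.401)
cell (4,3): code 1110 → (4.000,3.279)–(4.082,3.000)
cell (4,4): code 1101 → (4.798,5.000)–(4.000,4.260)
cell (4,5): code 1000 → (5.000,5.122)–(4.798,5.000)
cell (5,2): code 0110 → (5.000,2.401)–(6.000,2.269)
cell (5,5): code 1001 → (6.000,5.311)–(5.000,5.122)
cell (6,2): code 0110 → (6.000,2.269)–(7.000,2.006)
cell (6,5): code 1001 → (7.000,5.612)–(6.000,5.311)
cell (7,1): code 0100 → (7.147,2.000)–(8.000,1.944)
cell (7,2): code 1110 → (7.000,2.006)–(7.147,2.000)
cell (7,5): code 1001 → (8.000,5.879)–(7.000,5.612)
cell (8,1): code 0010 → (8.000,1.944)–(8.123,2.000)
cell (8,2): code 0111 → (8.123,2.000)–(9.000,2.437)
cell (8,5): code 1001 → (9.000,5.717)–(8.000,5.879)
cell (9,2): code 0010 → (9.000,2.437)–(9.601,3.000)
cell (9,3): code 0011 → (9.601,3.000)–(9.941,4.000)
cell (9,4): code 0011 → (9.941,4.000)–(9.746,5.000)
cell (9,5): code 0001 → (9.746,5.000)–(9.000,5.717)
total: 20 segments, chained into 1 closed loop(s), length Σ = 15.957311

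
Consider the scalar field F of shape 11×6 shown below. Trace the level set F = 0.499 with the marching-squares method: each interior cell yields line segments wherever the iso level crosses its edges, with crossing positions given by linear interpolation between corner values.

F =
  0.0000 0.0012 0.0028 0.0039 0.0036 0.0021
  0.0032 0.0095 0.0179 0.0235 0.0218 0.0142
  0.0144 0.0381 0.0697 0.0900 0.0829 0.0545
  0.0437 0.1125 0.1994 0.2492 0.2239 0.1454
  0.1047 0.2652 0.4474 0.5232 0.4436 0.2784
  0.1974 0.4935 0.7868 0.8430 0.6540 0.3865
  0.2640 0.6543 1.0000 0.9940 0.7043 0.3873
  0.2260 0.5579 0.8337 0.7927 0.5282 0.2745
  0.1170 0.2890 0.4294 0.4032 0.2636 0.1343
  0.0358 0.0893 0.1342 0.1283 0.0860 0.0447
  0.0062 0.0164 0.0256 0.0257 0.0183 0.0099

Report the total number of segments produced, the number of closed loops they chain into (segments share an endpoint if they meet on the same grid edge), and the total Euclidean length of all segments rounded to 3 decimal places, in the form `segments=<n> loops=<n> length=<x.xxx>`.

cell (3,2): code 0100 → (3.912,3.000)–(4.000,2.681)
cell (3,3): code 1000 → (4.000,3.304)–(3.912,3.000)
cell (4,1): code 0100 → (4.152,2.000)–(5.000,1.019)
cell (4,2): code 1110 → (4.000,2.681)–(4.152,2.000)
cell (4,3): code 1101 → (4.263,4.000)–(4.000,3.304)
cell (4,4): code 1000 → (5.000,4.579)–(4.263,4.000)
cell (5,0): code 0100 → (5.034,1.000)–(6.000,0.602)
cell (5,1): code 1110 → (5.000,1.019)–(5.034,1.000)
cell (5,4): code 1001 → (6.000,4.648)–(5.000,4.579)
cell (6,0): code 0110 → (6.000,0.602)–(7.000,0.823)
cell (6,4): code 1001 → (7.000,4.115)–(6.000,4.648)
cell (7,0): code 0010 → (7.000,0.823)–(7.219,1.000)
cell (7,1): code 0011 → (7.219,1.000)–(7.828,2.000)
cell (7,2): code 0011 → (7.828,2.000)–(7.754,3.000)
cell (7,3): code 0011 → (7.754,3.000)–(7.110,4.000)
cell (7,4): code 0001 → (7.110,4.000)–(7.000,4.115)
total: 16 segments, chained into 1 closed loop(s), length Σ = 12.370552

segments=16 loops=1 length=12.371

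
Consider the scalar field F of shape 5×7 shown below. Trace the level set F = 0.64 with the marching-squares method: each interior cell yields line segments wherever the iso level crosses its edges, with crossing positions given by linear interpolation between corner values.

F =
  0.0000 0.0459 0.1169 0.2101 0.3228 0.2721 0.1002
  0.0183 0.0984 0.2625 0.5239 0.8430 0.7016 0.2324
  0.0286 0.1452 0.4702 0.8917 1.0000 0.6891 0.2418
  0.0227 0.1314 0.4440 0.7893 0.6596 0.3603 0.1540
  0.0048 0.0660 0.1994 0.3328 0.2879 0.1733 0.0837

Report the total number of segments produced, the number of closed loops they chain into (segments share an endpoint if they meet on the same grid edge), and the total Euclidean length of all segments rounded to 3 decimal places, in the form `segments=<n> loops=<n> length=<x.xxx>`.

segments=12 loops=1 length=8.487

cell (0,3): code 0100 → (0.610,4.000)–(1.000,3.364)
cell (0,4): code 1100 → (0.857,5.000)–(0.610,4.000)
cell (0,5): code 1000 → (1.000,5.131)–(0.857,5.000)
cell (1,2): code 0100 → (1.316,3.000)–(2.000,2.403)
cell (1,3): code 1110 → (1.000,3.364)–(1.316,3.000)
cell (1,5): code 1001 → (2.000,5.110)–(1.000,5.131)
cell (2,2): code 0110 → (2.000,2.403)–(3.000,2.568)
cell (2,4): code 1011 → (3.000,4.065)–(2.149,5.000)
cell (2,5): code 0001 → (2.149,5.000)–(2.000,5.110)
cell (3,2): code 0010 → (3.000,2.568)–(3.327,3.000)
cell (3,3): code 0011 → (3.327,3.000)–(3.053,4.000)
cell (3,4): code 0001 → (3.053,4.000)–(3.000,4.065)
total: 12 segments, chained into 1 closed loop(s), length Σ = 8.486610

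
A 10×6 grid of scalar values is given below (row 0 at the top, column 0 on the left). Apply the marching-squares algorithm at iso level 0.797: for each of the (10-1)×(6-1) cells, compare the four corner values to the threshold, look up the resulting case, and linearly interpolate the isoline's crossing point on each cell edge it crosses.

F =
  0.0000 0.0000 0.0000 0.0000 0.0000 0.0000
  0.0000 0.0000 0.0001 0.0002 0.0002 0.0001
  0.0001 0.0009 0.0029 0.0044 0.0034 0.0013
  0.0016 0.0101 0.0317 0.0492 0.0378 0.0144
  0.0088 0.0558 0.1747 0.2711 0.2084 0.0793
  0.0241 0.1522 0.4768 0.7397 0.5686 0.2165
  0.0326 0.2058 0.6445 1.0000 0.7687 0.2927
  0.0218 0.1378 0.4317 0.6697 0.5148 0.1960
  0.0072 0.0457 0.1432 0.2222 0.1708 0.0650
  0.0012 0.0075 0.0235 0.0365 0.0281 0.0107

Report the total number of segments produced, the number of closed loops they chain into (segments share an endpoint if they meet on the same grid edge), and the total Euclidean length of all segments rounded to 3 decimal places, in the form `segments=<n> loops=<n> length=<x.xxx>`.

cell (5,2): code 0100 → (5.220,3.000)–(6.000,2.429)
cell (5,3): code 1000 → (6.000,3.878)–(5.220,3.000)
cell (6,2): code 0010 → (6.000,2.429)–(6.615,3.000)
cell (6,3): code 0001 → (6.615,3.000)–(6.000,3.878)
total: 4 segments, chained into 1 closed loop(s), length Σ = 4.051023

segments=4 loops=1 length=4.051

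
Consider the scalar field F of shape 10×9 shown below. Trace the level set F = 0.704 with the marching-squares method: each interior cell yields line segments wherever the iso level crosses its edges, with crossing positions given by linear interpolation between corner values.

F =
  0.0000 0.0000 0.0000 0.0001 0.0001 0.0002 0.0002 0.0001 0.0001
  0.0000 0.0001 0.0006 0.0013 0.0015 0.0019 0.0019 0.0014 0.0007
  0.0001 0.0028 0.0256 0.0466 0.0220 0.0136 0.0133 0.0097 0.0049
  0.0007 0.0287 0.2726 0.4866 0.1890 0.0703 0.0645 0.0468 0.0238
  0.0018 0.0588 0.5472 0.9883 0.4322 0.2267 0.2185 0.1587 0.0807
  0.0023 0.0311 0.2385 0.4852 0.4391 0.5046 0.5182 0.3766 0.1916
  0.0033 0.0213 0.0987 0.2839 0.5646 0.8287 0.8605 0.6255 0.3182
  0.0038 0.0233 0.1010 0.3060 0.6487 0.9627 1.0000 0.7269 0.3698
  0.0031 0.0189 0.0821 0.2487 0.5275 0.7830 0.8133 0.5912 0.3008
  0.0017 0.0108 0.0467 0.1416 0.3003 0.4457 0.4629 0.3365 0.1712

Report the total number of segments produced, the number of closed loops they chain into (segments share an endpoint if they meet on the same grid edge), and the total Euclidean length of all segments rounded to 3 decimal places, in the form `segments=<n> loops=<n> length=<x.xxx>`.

segments=16 loops=2 length=12.051

cell (3,2): code 0100 → (3.433,3.000)–(4.000,2.355)
cell (3,3): code 1000 → (4.000,3.511)–(3.433,3.000)
cell (4,2): code 0010 → (4.000,2.355)–(4.565,3.000)
cell (4,3): code 0001 → (4.565,3.000)–(4.000,3.511)
cell (5,4): code 0100 → (5.615,5.000)–(6.000,4.528)
cell (5,5): code 1100 → (5.543,6.000)–(5.615,5.000)
cell (5,6): code 1000 → (6.000,6.666)–(5.543,6.000)
cell (6,4): code 0110 → (6.000,4.528)–(7.000,4.176)
cell (6,6): code 1101 → (6.774,7.000)–(6.000,6.666)
cell (6,7): code 1000 → (7.000,7.064)–(6.774,7.000)
cell (7,4): code 0110 → (7.000,4.176)–(8.000,4.691)
cell (7,6): code 1011 → (8.000,6.492)–(7.169,7.000)
cell (7,7): code 0001 → (7.169,7.000)–(7.000,7.064)
cell (8,4): code 0010 → (8.000,4.691)–(8.234,5.000)
cell (8,5): code 0011 → (8.234,5.000)–(8.312,6.000)
cell (8,6): code 0001 → (8.312,6.000)–(8.000,6.492)
total: 16 segments, chained into 2 closed loop(s), length Σ = 12.050985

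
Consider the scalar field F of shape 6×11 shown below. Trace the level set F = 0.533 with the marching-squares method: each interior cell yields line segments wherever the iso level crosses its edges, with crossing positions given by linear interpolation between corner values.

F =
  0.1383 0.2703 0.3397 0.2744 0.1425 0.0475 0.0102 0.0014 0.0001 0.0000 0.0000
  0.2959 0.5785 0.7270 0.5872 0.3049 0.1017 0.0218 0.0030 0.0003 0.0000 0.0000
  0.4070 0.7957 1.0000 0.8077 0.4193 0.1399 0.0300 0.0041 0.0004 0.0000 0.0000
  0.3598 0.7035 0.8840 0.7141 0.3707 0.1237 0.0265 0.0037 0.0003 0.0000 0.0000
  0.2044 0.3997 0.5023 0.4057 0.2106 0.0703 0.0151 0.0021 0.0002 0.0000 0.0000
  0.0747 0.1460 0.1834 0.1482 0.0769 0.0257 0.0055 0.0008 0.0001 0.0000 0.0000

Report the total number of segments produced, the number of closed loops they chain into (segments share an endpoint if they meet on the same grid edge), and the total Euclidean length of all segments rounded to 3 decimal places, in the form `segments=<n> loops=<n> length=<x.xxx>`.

cell (0,0): code 0100 → (0.852,1.000)–(1.000,0.839)
cell (0,1): code 1100 → (0.499,2.000)–(0.852,1.000)
cell (0,2): code 1100 → (0.827,3.000)–(0.499,2.000)
cell (0,3): code 1000 → (1.000,3.192)–(0.827,3.000)
cell (1,0): code 0110 → (1.000,0.839)–(2.000,0.324)
cell (1,3): code 1001 → (2.000,3.707)–(1.000,3.192)
cell (2,0): code 0110 → (2.000,0.324)–(3.000,0.504)
cell (2,3): code 1001 → (3.000,3.527)–(2.000,3.707)
cell (3,0): code 0010 → (3.000,0.504)–(3.561,1.000)
cell (3,1): code 0011 → (3.561,1.000)–(3.920,2.000)
cell (3,2): code 0011 → (3.920,2.000)–(3.587,3.000)
cell (3,3): code 0001 → (3.587,3.000)–(3.000,3.527)
total: 12 segments, chained into 1 closed loop(s), length Σ = 10.526071

segments=12 loops=1 length=10.526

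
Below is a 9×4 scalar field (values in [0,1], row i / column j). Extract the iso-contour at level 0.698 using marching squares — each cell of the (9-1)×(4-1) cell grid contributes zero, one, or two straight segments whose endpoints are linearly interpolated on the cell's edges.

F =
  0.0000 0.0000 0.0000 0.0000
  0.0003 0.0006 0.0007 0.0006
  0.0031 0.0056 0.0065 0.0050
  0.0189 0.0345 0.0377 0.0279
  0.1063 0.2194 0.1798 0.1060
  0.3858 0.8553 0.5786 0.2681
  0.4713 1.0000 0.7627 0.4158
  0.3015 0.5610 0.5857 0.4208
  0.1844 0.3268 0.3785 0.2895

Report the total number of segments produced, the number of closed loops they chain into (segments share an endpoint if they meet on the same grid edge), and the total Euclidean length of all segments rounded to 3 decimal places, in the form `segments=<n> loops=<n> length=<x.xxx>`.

cell (4,0): code 0100 → (4.753,1.000)–(5.000,0.665)
cell (4,1): code 1000 → (5.000,1.568)–(4.753,1.000)
cell (5,0): code 0110 → (5.000,0.665)–(6.000,0.429)
cell (5,1): code 1101 → (5.649,2.000)–(5.000,1.568)
cell (5,2): code 1000 → (6.000,2.187)–(5.649,2.000)
cell (6,0): code 0010 → (6.000,0.429)–(6.688,1.000)
cell (6,1): code 0011 → (6.688,1.000)–(6.366,2.000)
cell (6,2): code 0001 → (6.366,2.000)–(6.000,2.187)
total: 8 segments, chained into 1 closed loop(s), length Σ = 5.596020

segments=8 loops=1 length=5.596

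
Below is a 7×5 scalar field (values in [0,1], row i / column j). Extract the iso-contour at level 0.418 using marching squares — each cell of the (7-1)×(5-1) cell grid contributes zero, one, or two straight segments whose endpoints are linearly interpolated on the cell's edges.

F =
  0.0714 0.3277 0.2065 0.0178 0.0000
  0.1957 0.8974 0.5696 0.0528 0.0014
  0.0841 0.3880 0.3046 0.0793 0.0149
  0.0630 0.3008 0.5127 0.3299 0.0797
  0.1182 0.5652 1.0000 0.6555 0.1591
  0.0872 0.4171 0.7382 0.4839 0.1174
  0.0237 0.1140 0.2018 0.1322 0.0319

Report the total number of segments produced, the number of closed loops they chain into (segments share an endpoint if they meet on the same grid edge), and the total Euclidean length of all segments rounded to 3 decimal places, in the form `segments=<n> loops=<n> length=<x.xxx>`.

cell (0,0): code 0100 → (0.159,1.000)–(1.000,0.317)
cell (0,1): code 1100 → (0.582,2.000)–(0.159,1.000)
cell (0,2): code 1000 → (1.000,2.293)–(0.582,2.000)
cell (1,0): code 0010 → (1.000,0.317)–(1.941,1.000)
cell (1,1): code 0011 → (1.941,1.000)–(1.572,2.000)
cell (1,2): code 0001 → (1.572,2.000)–(1.000,2.293)
cell (2,1): code 0100 → (2.545,2.000)–(3.000,1.553)
cell (2,2): code 1000 → (3.000,2.518)–(2.545,2.000)
cell (3,0): code 0100 → (3.443,1.000)–(4.000,0.671)
cell (3,1): code 1110 → (3.000,1.553)–(3.443,1.000)
cell (3,2): code 1101 → (3.271,3.000)–(3.000,2.518)
cell (3,3): code 1000 → (4.000,3.478)–(3.271,3.000)
cell (4,0): code 0010 → (4.000,0.671)–(4.994,1.000)
cell (4,1): code 0111 → (4.994,1.000)–(5.000,1.003)
cell (4,3): code 1001 → (5.000,3.180)–(4.000,3.478)
cell (5,1): code 0010 → (5.000,1.003)–(5.597,2.000)
cell (5,2): code 0011 → (5.597,2.000)–(5.187,3.000)
cell (5,3): code 0001 → (5.187,3.000)–(5.000,3.180)
total: 18 segments, chained into 2 closed loop(s), length Σ = 14.260068

segments=18 loops=2 length=14.260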